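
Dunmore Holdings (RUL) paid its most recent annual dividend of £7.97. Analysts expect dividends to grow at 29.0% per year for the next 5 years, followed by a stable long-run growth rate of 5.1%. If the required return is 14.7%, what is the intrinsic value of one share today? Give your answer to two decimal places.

£214.48

Two-stage DDM. Project D₁…D_5 at 0.29, terminal growth 0.051, discount at r = 0.147.
D_1 = 10.2813
D_2 = 13.2629
D_3 = 17.1091
D_4 = 22.0708
D_5 = 28.4713
Terminal value at t=5: TV = D_6/(r−g) = 29.9233/(0.147−0.051) = 311.7011
P₀ = 10.2813/(1+0.147)^1 + 13.2629/(1+0.147)^2 + 17.1091/(1+0.147)^3 + 22.0708/(1+0.147)^4 + 28.4713/(1+0.147)^5 + 311.7011/(1+0.147)^5 = 214.4836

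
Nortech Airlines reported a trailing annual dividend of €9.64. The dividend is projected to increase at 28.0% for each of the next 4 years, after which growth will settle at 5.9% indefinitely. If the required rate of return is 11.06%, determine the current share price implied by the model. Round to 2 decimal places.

€404.77

Two-stage DDM. Project D₁…D_4 at 0.28, terminal growth 0.059, discount at r = 0.1106.
D_1 = 12.3392
D_2 = 15.7942
D_3 = 20.2165
D_4 = 25.8772
Terminal value at t=4: TV = D_5/(r−g) = 27.4039/(0.1106−0.059) = 531.0839
P₀ = 12.3392/(1+0.1106)^1 + 15.7942/(1+0.1106)^2 + 20.2165/(1+0.1106)^3 + 25.8772/(1+0.1106)^4 + 531.0839/(1+0.1106)^4 = 404.7690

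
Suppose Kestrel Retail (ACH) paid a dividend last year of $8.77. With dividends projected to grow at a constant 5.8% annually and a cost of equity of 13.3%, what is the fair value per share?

$123.72

Gordon growth model: P₀ = D₁/(r − g). D₁ = 8.77 × (1 + 0.058) = 9.2787.
P₀ = 9.2787 / (0.133 − 0.058) = 9.2787 / 0.075 = 123.7155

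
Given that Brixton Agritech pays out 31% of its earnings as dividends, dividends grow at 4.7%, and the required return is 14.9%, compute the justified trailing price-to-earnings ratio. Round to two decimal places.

3.18

Justified trailing P/E = b(1+g)/(r−g) = 0.31×(1+0.047)/(0.149−0.047) = 3.1821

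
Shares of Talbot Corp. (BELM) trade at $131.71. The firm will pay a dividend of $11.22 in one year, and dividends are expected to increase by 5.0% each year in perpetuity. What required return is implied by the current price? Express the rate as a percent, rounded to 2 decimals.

13.52%

Rearranging the constant-growth DDM: r = D₁/P₀ + g.
r = 11.2200 / 131.71 + 0.05 = 0.08519 + 0.05 = 0.13519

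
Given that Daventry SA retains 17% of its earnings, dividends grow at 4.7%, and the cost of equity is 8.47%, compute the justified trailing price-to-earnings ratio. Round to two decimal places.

Payout ratio b = 1 − 0.17 = 0.83.
Justified trailing P/E = b(1+g)/(r−g) = 0.83×(1+0.047)/(0.0847−0.047) = 23.0507

23.05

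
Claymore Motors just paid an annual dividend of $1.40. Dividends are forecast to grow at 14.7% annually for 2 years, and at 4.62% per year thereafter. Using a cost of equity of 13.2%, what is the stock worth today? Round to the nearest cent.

Two-stage DDM. Project D₁…D_2 at 0.147, terminal growth 0.0462, discount at r = 0.132.
D_1 = 1.6058
D_2 = 1.8419
Terminal value at t=2: TV = D_3/(r−g) = 1.9269/(0.132−0.0462) = 22.4586
P₀ = 1.6058/(1+0.132)^1 + 1.8419/(1+0.132)^2 + 22.4586/(1+0.132)^2 = 20.3822

$20.38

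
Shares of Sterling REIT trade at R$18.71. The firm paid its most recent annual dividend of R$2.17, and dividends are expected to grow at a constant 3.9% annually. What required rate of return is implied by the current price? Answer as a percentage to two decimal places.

15.95%

Rearranging the constant-growth DDM: r = D₁/P₀ + g.
D₁ = 2.17 × (1 + 0.039) = 2.2546.
r = 2.2546 / 18.71 + 0.039 = 0.12050 + 0.039 = 0.15950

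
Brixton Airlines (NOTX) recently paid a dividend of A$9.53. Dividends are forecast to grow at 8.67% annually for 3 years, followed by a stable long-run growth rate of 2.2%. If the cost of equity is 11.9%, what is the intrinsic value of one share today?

Two-stage DDM. Project D₁…D_3 at 0.0867, terminal growth 0.022, discount at r = 0.119.
D_1 = 10.3563
D_2 = 11.2541
D_3 = 12.2299
Terminal value at t=3: TV = D_4/(r−g) = 12.4989/(0.119−0.022) = 128.8549
P₀ = 10.3563/(1+0.119)^1 + 11.2541/(1+0.119)^2 + 12.2299/(1+0.119)^3 + 128.8549/(1+0.119)^3 = 118.9335

A$118.93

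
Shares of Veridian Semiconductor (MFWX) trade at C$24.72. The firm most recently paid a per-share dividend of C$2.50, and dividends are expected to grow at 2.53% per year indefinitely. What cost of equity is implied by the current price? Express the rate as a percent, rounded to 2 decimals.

Rearranging the constant-growth DDM: r = D₁/P₀ + g.
D₁ = 2.50 × (1 + 0.0253) = 2.5633.
r = 2.5633 / 24.72 + 0.0253 = 0.10369 + 0.0253 = 0.12899

12.90%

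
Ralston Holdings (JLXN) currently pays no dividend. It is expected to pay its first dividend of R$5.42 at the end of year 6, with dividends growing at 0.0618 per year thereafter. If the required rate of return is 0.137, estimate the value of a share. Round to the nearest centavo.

R$37.93

Deferred-dividend DDM. At t=5 the remaining stream is a growing perpetuity with first payment D_6 = 5.42.
V_5 = D_6/(r−g) = 5.42/(0.137−0.0618) = 72.0745
P₀ = V_5/(1+r)^5 = 72.0745/(1+0.137)^5 = 37.9297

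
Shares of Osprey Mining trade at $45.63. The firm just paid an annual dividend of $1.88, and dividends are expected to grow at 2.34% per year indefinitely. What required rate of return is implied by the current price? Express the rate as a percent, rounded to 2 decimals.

6.56%

Rearranging the constant-growth DDM: r = D₁/P₀ + g.
D₁ = 1.88 × (1 + 0.0234) = 1.9240.
r = 1.9240 / 45.63 + 0.0234 = 0.04217 + 0.0234 = 0.06557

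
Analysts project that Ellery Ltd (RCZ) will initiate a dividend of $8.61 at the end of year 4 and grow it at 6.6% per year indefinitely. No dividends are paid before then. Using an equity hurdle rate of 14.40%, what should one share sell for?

Deferred-dividend DDM. At t=3 the remaining stream is a growing perpetuity with first payment D_4 = 8.61.
V_3 = D_4/(r−g) = 8.61/(0.144−0.066) = 110.3846
P₀ = V_3/(1+r)^3 = 110.3846/(1+0.144)^3 = 73.7277

$73.73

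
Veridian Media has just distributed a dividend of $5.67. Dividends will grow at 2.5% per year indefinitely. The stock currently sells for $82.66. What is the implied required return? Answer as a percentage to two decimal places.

9.53%

Rearranging the constant-growth DDM: r = D₁/P₀ + g.
D₁ = 5.67 × (1 + 0.025) = 5.8117.
r = 5.8117 / 82.66 + 0.025 = 0.07031 + 0.025 = 0.09531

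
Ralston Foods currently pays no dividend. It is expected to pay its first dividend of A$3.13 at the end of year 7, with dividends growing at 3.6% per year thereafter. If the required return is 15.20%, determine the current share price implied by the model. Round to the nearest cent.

Deferred-dividend DDM. At t=6 the remaining stream is a growing perpetuity with first payment D_7 = 3.13.
V_6 = D_7/(r−g) = 3.13/(0.152−0.036) = 26.9828
P₀ = V_6/(1+r)^6 = 26.9828/(1+0.152)^6 = 11.5444

A$11.54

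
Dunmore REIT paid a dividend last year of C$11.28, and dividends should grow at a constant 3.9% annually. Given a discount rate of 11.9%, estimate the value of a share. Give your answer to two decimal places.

Gordon growth model: P₀ = D₁/(r − g). D₁ = 11.28 × (1 + 0.039) = 11.7199.
P₀ = 11.7199 / (0.119 − 0.039) = 11.7199 / 0.08 = 146.4990

C$146.50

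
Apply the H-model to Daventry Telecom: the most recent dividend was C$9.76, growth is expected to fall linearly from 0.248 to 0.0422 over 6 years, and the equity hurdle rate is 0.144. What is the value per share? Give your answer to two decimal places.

H-model: P₀ = D₀[(1+g_L) + H(g_S−g_L)]/(r−g_L), with H = 6/2 = 3.
P₀ = 9.76 × [(1+0.0422) + 3×(0.248−0.0422)] / (0.144−0.0422)
   = 9.76 × 1.6596 / 0.1018 = 159.1129

C$159.11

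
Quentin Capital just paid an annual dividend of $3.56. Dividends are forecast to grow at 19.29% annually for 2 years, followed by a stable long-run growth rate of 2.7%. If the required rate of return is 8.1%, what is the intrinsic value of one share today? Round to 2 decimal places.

Two-stage DDM. Project D₁…D_2 at 0.1929, terminal growth 0.027, discount at r = 0.081.
D_1 = 4.2467
D_2 = 5.0659
Terminal value at t=2: TV = D_3/(r−g) = 5.2027/(0.081−0.027) = 96.3462
P₀ = 4.2467/(1+0.081)^1 + 5.0659/(1+0.081)^2 + 96.3462/(1+0.081)^2 = 90.7123

$90.71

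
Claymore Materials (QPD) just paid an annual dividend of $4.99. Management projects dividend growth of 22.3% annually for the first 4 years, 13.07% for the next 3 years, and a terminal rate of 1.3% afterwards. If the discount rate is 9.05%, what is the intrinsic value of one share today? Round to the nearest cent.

$167.30

Three-stage DDM. Project D₁…D_7; terminal Gordon value at t=7 with g = 0.013; discount at r = 0.0905.
D_1 = 6.1028
D_2 = 7.4637
D_3 = 9.1281
D_4 = 11.1637
D_5 = 12.6227
D_6 = 14.2725
D_7 = 16.1380
TV_7 = 16.3478/(0.0905−0.013) = 210.9387
P₀ = Σ Dₜ/(1+r)ᵗ + TV_7/(1+r)^7 = 167.2981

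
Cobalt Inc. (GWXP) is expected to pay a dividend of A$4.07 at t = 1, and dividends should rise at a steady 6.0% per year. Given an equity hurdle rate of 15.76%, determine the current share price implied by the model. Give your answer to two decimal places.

Gordon growth model: P₀ = D₁/(r − g), with D₁ = 4.07 given directly.
P₀ = 4.0700 / (0.1576 − 0.06) = 4.0700 / 0.0976 = 41.7008

A$41.70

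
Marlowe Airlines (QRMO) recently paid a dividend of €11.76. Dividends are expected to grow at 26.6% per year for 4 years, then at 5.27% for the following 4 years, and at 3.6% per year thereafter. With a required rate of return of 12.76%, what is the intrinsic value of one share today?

€287.03

Three-stage DDM. Project D₁…D_8; terminal Gordon value at t=8 with g = 0.036; discount at r = 0.1276.
D_1 = 14.8882
D_2 = 18.8484
D_3 = 23.8621
D_4 = 30.2094
D_5 = 31.8014
D_6 = 33.4774
D_7 = 35.2416
D_8 = 37.0989
TV_8 = 38.4344/(0.1276−0.036) = 419.5898
P₀ = Σ Dₜ/(1+r)ᵗ + TV_8/(1+r)^8 = 287.0277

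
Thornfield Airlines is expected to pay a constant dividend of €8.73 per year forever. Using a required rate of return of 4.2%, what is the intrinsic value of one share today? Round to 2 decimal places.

€207.86

Zero-growth DDM (perpetuity): P₀ = D/r = 8.73 / 0.042 = 207.8571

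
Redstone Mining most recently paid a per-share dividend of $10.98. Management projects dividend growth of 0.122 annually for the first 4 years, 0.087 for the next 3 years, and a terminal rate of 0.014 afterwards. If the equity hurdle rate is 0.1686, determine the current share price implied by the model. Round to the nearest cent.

Three-stage DDM. Project D₁…D_7; terminal Gordon value at t=7 with g = 0.014; discount at r = 0.1686.
D_1 = 12.3196
D_2 = 13.8225
D_3 = 15.5089
D_4 = 17.4010
D_5 = 18.9149
D_6 = 20.5605
D_7 = 22.3492
TV_7 = 22.6621/(0.1686−0.014) = 146.5855
P₀ = Σ Dₜ/(1+r)ᵗ + TV_7/(1+r)^7 = 113.2268

$113.23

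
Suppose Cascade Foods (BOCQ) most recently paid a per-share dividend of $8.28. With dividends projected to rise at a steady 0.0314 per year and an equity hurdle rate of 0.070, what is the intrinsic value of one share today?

Gordon growth model: P₀ = D₁/(r − g). D₁ = 8.28 × (1 + 0.0314) = 8.5400.
P₀ = 8.5400 / (0.07 − 0.0314) = 8.5400 / 0.0386 = 221.2433

$221.24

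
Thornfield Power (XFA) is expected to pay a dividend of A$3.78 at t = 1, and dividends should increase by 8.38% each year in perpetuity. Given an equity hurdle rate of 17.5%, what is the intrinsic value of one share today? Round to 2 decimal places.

A$41.45

Gordon growth model: P₀ = D₁/(r − g), with D₁ = 3.78 given directly.
P₀ = 3.7800 / (0.175 − 0.0838) = 3.7800 / 0.0912 = 41.4474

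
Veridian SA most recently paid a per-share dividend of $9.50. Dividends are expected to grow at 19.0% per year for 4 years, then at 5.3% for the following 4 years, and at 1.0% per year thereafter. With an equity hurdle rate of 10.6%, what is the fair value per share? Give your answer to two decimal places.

$200.96

Three-stage DDM. Project D₁…D_8; terminal Gordon value at t=8 with g = 0.01; discount at r = 0.106.
D_1 = 11.3050
D_2 = 13.4529
D_3 = 16.0090
D_4 = 19.0507
D_5 = 20.0604
D_6 = 21.1236
D_7 = 22.2432
D_8 = 23.4221
TV_8 = 23.6563/(0.106−0.01) = 246.4195
P₀ = Σ Dₜ/(1+r)ᵗ + TV_8/(1+r)^8 = 200.9571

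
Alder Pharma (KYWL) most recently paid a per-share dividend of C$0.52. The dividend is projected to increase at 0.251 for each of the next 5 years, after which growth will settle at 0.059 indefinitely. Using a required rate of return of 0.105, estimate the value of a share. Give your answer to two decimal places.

C$26.10

Two-stage DDM. Project D₁…D_5 at 0.251, terminal growth 0.059, discount at r = 0.105.
D_1 = 0.6505
D_2 = 0.8138
D_3 = 1.0181
D_4 = 1.2736
D_5 = 1.5933
Terminal value at t=5: TV = D_6/(r−g) = 1.6873/(0.105−0.059) = 36.6799
P₀ = 0.6505/(1+0.105)^1 + 0.8138/(1+0.105)^2 + 1.0181/(1+0.105)^3 + 1.2736/(1+0.105)^4 + 1.5933/(1+0.105)^5 + 36.6799/(1+0.105)^5 = 26.0958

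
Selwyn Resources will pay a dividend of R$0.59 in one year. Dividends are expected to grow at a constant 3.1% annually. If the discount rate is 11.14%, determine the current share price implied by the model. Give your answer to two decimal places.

Gordon growth model: P₀ = D₁/(r − g), with D₁ = 0.59 given directly.
P₀ = 0.5900 / (0.1114 − 0.031) = 0.5900 / 0.0804 = 7.3383

R$7.34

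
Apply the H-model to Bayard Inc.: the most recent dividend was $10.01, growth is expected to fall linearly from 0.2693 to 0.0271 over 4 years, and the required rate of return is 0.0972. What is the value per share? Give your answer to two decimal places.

$215.84

H-model: P₀ = D₀[(1+g_L) + H(g_S−g_L)]/(r−g_L), with H = 4/2 = 2.
P₀ = 10.01 × [(1+0.0271) + 2×(0.2693−0.0271)] / (0.0972−0.0271)
   = 10.01 × 1.5115 / 0.0701 = 215.8362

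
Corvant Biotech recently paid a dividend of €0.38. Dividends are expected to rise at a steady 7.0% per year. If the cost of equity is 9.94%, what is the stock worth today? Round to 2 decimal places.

Gordon growth model: P₀ = D₁/(r − g). D₁ = 0.38 × (1 + 0.07) = 0.4066.
P₀ = 0.4066 / (0.0994 − 0.07) = 0.4066 / 0.0294 = 13.8299

€13.83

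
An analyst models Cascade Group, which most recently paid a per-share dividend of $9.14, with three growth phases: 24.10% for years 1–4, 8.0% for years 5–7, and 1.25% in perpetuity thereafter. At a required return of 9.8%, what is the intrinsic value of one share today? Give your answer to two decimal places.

$261.49

Three-stage DDM. Project D₁…D_7; terminal Gordon value at t=7 with g = 0.0125; discount at r = 0.098.
D_1 = 11.3427
D_2 = 14.0763
D_3 = 17.4687
D_4 = 21.6787
D_5 = 23.4130
D_6 = 25.2860
D_7 = 27.3089
TV_7 = 27.6503/(0.098−0.0125) = 323.3952
P₀ = Σ Dₜ/(1+r)ᵗ + TV_7/(1+r)^7 = 261.4919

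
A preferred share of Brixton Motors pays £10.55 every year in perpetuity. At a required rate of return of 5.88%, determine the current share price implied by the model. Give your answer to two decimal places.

Zero-growth DDM (perpetuity): P₀ = D/r = 10.55 / 0.0588 = 179.4218

£179.42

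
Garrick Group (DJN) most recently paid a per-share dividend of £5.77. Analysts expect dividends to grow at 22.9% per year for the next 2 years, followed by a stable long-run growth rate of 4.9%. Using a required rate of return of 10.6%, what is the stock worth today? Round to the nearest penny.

£144.66

Two-stage DDM. Project D₁…D_2 at 0.229, terminal growth 0.049, discount at r = 0.106.
D_1 = 7.0913
D_2 = 8.7152
Terminal value at t=2: TV = D_3/(r−g) = 9.1423/(0.106−0.049) = 160.3911
P₀ = 7.0913/(1+0.106)^1 + 8.7152/(1+0.106)^2 + 160.3911/(1+0.106)^2 = 144.6567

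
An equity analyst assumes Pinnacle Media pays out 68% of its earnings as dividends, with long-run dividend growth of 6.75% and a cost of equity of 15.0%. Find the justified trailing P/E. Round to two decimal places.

Justified trailing P/E = b(1+g)/(r−g) = 0.68×(1+0.0675)/(0.15−0.0675) = 8.7988

8.80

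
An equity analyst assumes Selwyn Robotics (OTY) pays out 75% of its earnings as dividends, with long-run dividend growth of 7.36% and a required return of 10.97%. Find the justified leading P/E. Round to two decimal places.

Justified leading P/E = b/(r−g) = 0.75/(0.1097−0.0736) = 20.7756

20.78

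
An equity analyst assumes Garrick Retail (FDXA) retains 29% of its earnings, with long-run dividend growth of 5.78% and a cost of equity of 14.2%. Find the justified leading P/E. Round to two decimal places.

8.43

Payout ratio b = 1 − 0.29 = 0.71.
Justified leading P/E = b/(r−g) = 0.71/(0.142−0.0578) = 8.4323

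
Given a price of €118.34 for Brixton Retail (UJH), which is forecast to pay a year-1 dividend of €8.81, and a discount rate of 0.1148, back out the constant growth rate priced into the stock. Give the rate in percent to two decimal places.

From P₀ = D₁/(r − g), the implied growth is g = r − D₁/P₀.
g = 0.1148 − 8.81/118.34 = 0.1148 − 0.07445 = 0.04035

4.04%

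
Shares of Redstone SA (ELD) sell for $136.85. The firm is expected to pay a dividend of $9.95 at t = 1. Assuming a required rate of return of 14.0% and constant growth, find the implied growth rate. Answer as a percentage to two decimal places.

From P₀ = D₁/(r − g), the implied growth is g = r − D₁/P₀.
g = 0.14 − 9.95/136.85 = 0.14 − 0.07271 = 0.06729

6.73%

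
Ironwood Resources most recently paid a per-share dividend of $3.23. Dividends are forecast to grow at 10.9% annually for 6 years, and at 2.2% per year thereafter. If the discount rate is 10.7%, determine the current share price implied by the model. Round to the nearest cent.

$58.76

Two-stage DDM. Project D₁…D_6 at 0.109, terminal growth 0.022, discount at r = 0.107.
D_1 = 3.5821
D_2 = 3.9725
D_3 = 4.4055
D_4 = 4.8857
D_5 = 5.4183
D_6 = 6.0089
Terminal value at t=6: TV = D_7/(r−g) = 6.1411/(0.107−0.022) = 72.2477
P₀ = 3.5821/(1+0.107)^1 + 3.9725/(1+0.107)^2 + 4.4055/(1+0.107)^3 + 4.8857/(1+0.107)^4 + 5.4183/(1+0.107)^5 + 6.0089/(1+0.107)^6 + 72.2477/(1+0.107)^6 = 58.7618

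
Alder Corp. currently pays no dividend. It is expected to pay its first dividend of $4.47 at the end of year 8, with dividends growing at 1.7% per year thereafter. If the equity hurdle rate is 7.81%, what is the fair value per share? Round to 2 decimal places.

$43.22

Deferred-dividend DDM. At t=7 the remaining stream is a growing perpetuity with first payment D_8 = 4.47.
V_7 = D_8/(r−g) = 4.47/(0.0781−0.017) = 73.1588
P₀ = V_7/(1+r)^7 = 73.1588/(1+0.0781)^7 = 43.2168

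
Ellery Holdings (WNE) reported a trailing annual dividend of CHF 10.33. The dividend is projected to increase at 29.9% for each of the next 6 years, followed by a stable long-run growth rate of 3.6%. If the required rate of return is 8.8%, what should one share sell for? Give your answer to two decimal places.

Two-stage DDM. Project D₁…D_6 at 0.299, terminal growth 0.036, discount at r = 0.088.
D_1 = 13.4187
D_2 = 17.4309
D_3 = 22.6427
D_4 = 29.4128
D_5 = 38.2073
D_6 = 49.6313
Terminal value at t=6: TV = D_7/(r−g) = 51.4180/(0.088−0.036) = 988.8072
P₀ = 13.4187/(1+0.088)^1 + 17.4309/(1+0.088)^2 + 22.6427/(1+0.088)^3 + 29.4128/(1+0.088)^4 + 38.2073/(1+0.088)^5 + 49.6313/(1+0.088)^6 + 988.8072/(1+0.088)^6 = 716.7387

CHF 716.74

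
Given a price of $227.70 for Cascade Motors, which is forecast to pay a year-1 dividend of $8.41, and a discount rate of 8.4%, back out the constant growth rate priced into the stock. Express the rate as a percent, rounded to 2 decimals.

From P₀ = D₁/(r − g), the implied growth is g = r − D₁/P₀.
g = 0.084 − 8.41/227.70 = 0.084 − 0.03693 = 0.04707

4.71%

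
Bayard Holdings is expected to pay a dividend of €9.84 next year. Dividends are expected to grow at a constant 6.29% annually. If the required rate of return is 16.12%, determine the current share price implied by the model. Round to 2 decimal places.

Gordon growth model: P₀ = D₁/(r − g), with D₁ = 9.84 given directly.
P₀ = 9.8400 / (0.1612 − 0.0629) = 9.8400 / 0.0983 = 100.1017

€100.10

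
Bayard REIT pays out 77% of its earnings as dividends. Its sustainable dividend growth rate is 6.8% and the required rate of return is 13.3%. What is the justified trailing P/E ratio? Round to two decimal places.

12.65

Justified trailing P/E = b(1+g)/(r−g) = 0.77×(1+0.068)/(0.133−0.068) = 12.6517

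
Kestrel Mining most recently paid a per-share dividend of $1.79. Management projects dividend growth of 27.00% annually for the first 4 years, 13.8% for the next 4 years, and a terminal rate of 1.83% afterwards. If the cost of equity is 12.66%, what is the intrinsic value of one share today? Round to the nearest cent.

$49.90

Three-stage DDM. Project D₁…D_8; terminal Gordon value at t=8 with g = 0.0183; discount at r = 0.1266.
D_1 = 2.2733
D_2 = 2.8871
D_3 = 3.6666
D_4 = 4.6566
D_5 = 5.2992
D_6 = 6.0305
D_7 = 6.8627
D_8 = 7.8097
TV_8 = 7.9527/(0.1266−0.0183) = 73.4318
P₀ = Σ Dₜ/(1+r)ᵗ + TV_8/(1+r)^8 = 49.9013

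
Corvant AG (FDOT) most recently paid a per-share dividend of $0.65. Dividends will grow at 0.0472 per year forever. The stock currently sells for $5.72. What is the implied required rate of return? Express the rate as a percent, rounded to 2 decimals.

16.62%

Rearranging the constant-growth DDM: r = D₁/P₀ + g.
D₁ = 0.65 × (1 + 0.0472) = 0.6807.
r = 0.6807 / 5.72 + 0.0472 = 0.11900 + 0.0472 = 0.16620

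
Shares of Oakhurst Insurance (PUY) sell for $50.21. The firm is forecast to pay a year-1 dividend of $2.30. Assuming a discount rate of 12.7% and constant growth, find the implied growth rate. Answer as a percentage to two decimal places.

8.12%

From P₀ = D₁/(r − g), the implied growth is g = r − D₁/P₀.
g = 0.127 − 2.30/50.21 = 0.127 − 0.04581 = 0.08119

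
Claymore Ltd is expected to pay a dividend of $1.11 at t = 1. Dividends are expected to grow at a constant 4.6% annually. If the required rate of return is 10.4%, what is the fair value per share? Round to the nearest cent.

$19.14

Gordon growth model: P₀ = D₁/(r − g), with D₁ = 1.11 given directly.
P₀ = 1.1100 / (0.104 − 0.046) = 1.1100 / 0.058 = 19.1379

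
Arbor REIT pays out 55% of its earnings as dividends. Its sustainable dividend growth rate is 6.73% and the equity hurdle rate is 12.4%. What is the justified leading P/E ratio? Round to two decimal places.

9.70

Justified leading P/E = b/(r−g) = 0.55/(0.124−0.0673) = 9.7002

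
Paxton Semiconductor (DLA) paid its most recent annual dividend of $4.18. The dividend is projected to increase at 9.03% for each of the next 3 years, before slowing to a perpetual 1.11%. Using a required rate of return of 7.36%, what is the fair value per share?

Two-stage DDM. Project D₁…D_3 at 0.0903, terminal growth 0.0111, discount at r = 0.0736.
D_1 = 4.5575
D_2 = 4.9690
D_3 = 5.4177
Terminal value at t=3: TV = D_4/(r−g) = 5.4778/(0.0736−0.0111) = 87.6453
P₀ = 4.5575/(1+0.0736)^1 + 4.9690/(1+0.0736)^2 + 5.4177/(1+0.0736)^3 + 87.6453/(1+0.0736)^3 = 83.7615

$83.76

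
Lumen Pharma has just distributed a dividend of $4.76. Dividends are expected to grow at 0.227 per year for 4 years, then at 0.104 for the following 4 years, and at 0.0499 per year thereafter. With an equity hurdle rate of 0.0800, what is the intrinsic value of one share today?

Three-stage DDM. Project D₁…D_8; terminal Gordon value at t=8 with g = 0.0499; discount at r = 0.08.
D_1 = 5.8405
D_2 = 7.1663
D_3 = 8.7931
D_4 = 10.7891
D_5 = 11.9112
D_6 = 13.1499
D_7 = 14.5175
D_8 = 16.0273
TV_8 = 16.8271/(0.08−0.0499) = 559.0401
P₀ = Σ Dₜ/(1+r)ᵗ + TV_8/(1+r)^8 = 362.0175

$362.02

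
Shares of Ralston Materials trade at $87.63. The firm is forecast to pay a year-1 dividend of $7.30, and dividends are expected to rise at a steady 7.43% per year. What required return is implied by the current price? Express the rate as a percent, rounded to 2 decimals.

15.76%

Rearranging the constant-growth DDM: r = D₁/P₀ + g.
r = 7.3000 / 87.63 + 0.0743 = 0.08330 + 0.0743 = 0.15760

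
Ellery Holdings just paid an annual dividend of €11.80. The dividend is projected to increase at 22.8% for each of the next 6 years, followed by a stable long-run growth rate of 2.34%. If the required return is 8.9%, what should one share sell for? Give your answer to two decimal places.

Two-stage DDM. Project D₁…D_6 at 0.228, terminal growth 0.0234, discount at r = 0.089.
D_1 = 14.4904
D_2 = 17.7942
D_3 = 21.8513
D_4 = 26.8334
D_5 = 32.9514
D_6 = 40.4643
Terminal value at t=6: TV = D_7/(r−g) = 41.4112/(0.089−0.0234) = 631.2680
P₀ = 14.4904/(1+0.089)^1 + 17.7942/(1+0.089)^2 + 21.8513/(1+0.089)^3 + 26.8334/(1+0.089)^4 + 32.9514/(1+0.089)^5 + 40.4643/(1+0.089)^6 + 631.2680/(1+0.089)^6 = 488.5684

€488.57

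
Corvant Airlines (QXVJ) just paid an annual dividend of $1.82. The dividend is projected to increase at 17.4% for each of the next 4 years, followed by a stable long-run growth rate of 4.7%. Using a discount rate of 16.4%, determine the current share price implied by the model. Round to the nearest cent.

$24.29

Two-stage DDM. Project D₁…D_4 at 0.174, terminal growth 0.047, discount at r = 0.164.
D_1 = 2.1367
D_2 = 2.5085
D_3 = 2.9449
D_4 = 3.4574
Terminal value at t=4: TV = D_5/(r−g) = 3.6198/(0.164−0.047) = 30.9389
P₀ = 2.1367/(1+0.164)^1 + 2.5085/(1+0.164)^2 + 2.9449/(1+0.164)^3 + 3.4574/(1+0.164)^4 + 30.9389/(1+0.164)^4 = 24.2913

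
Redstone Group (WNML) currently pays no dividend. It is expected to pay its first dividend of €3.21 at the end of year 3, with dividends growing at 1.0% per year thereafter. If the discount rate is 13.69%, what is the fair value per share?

Deferred-dividend DDM. At t=2 the remaining stream is a growing perpetuity with first payment D_3 = 3.21.
V_2 = D_3/(r−g) = 3.21/(0.1369−0.01) = 25.2955
P₀ = V_2/(1+r)^2 = 25.2955/(1+0.1369)^2 = 19.5704

€19.57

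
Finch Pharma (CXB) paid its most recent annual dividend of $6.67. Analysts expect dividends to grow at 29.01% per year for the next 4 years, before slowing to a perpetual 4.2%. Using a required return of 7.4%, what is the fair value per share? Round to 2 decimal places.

Two-stage DDM. Project D₁…D_4 at 0.2901, terminal growth 0.042, discount at r = 0.074.
D_1 = 8.6050
D_2 = 11.1013
D_3 = 14.3217
D_4 = 18.4765
Terminal value at t=4: TV = D_5/(r−g) = 19.2525/(0.074−0.042) = 601.6405
P₀ = 8.6050/(1+0.074)^1 + 11.1013/(1+0.074)^2 + 14.3217/(1+0.074)^3 + 18.4765/(1+0.074)^4 + 601.6405/(1+0.074)^4 = 495.2727

$495.27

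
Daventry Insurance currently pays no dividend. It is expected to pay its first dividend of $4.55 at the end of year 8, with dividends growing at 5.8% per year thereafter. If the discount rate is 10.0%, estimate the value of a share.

Deferred-dividend DDM. At t=7 the remaining stream is a growing perpetuity with first payment D_8 = 4.55.
V_7 = D_8/(r−g) = 4.55/(0.1−0.058) = 108.3333
P₀ = V_7/(1+r)^7 = 108.3333/(1+0.1)^7 = 55.5921

$55.59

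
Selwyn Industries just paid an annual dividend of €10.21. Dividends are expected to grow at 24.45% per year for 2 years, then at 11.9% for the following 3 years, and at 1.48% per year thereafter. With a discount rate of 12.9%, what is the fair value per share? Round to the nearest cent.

€167.56

Three-stage DDM. Project D₁…D_5; terminal Gordon value at t=5 with g = 0.0148; discount at r = 0.129.
D_1 = 12.7063
D_2 = 15.8130
D_3 = 17.6948
D_4 = 19.8005
D_5 = 22.1567
TV_5 = 22.4847/(0.129−0.0148) = 196.8884
P₀ = Σ Dₜ/(1+r)ᵗ + TV_5/(1+r)^5 = 167.5599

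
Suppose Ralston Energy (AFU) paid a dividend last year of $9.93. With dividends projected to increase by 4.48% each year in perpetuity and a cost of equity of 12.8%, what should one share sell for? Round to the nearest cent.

$124.70

Gordon growth model: P₀ = D₁/(r − g). D₁ = 9.93 × (1 + 0.0448) = 10.3749.
P₀ = 10.3749 / (0.128 − 0.0448) = 10.3749 / 0.0832 = 124.6979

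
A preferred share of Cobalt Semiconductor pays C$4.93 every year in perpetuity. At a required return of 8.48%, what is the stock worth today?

Zero-growth DDM (perpetuity): P₀ = D/r = 4.93 / 0.0848 = 58.1368

C$58.14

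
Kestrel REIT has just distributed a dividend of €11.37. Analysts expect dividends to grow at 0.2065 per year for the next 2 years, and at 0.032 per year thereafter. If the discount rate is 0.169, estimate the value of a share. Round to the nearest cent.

Two-stage DDM. Project D₁…D_2 at 0.2065, terminal growth 0.032, discount at r = 0.169.
D_1 = 13.7179
D_2 = 16.5507
Terminal value at t=2: TV = D_3/(r−g) = 17.0803/(0.169−0.032) = 124.6735
P₀ = 13.7179/(1+0.169)^1 + 16.5507/(1+0.169)^2 + 124.6735/(1+0.169)^2 = 115.0775

€115.08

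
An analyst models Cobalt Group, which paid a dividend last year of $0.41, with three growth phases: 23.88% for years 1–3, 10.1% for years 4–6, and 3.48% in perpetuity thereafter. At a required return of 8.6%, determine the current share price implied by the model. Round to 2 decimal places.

$16.30

Three-stage DDM. Project D₁…D_6; terminal Gordon value at t=6 with g = 0.0348; discount at r = 0.086.
D_1 = 0.5079
D_2 = 0.6292
D_3 = 0.7794
D_4 = 0.8582
D_5 = 0.9448
D_6 = 1.0403
TV_6 = 1.0765/(0.086−0.0348) = 21.0250
P₀ = Σ Dₜ/(1+r)ᵗ + TV_6/(1+r)^6 = 16.3024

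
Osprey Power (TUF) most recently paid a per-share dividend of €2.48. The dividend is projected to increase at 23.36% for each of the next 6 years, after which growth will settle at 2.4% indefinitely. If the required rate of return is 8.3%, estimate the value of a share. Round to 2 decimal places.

€118.06

Two-stage DDM. Project D₁…D_6 at 0.2336, terminal growth 0.024, discount at r = 0.083.
D_1 = 3.0593
D_2 = 3.7740
D_3 = 4.6556
D_4 = 5.7431
D_5 = 7.0847
D_6 = 8.7397
Terminal value at t=6: TV = D_7/(r−g) = 8.9495/(0.083−0.024) = 151.6861
P₀ = 3.0593/(1+0.083)^1 + 3.7740/(1+0.083)^2 + 4.6556/(1+0.083)^3 + 5.7431/(1+0.083)^4 + 7.0847/(1+0.083)^5 + 8.7397/(1+0.083)^6 + 151.6861/(1+0.083)^6 = 118.0646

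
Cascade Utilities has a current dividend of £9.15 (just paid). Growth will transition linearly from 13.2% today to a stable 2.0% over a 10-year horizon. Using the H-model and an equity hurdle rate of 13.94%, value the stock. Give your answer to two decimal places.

H-model: P₀ = D₀[(1+g_L) + H(g_S−g_L)]/(r−g_L), with H = 10/2 = 5.
P₀ = 9.15 × [(1+0.02) + 5×(0.132−0.02)] / (0.1394−0.02)
   = 9.15 × 1.5800 / 0.1194 = 121.0804

£121.08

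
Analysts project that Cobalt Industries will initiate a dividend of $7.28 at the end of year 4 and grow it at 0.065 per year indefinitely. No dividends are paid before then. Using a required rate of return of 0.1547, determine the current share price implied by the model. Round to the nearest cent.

$52.71

Deferred-dividend DDM. At t=3 the remaining stream is a growing perpetuity with first payment D_4 = 7.28.
V_3 = D_4/(r−g) = 7.28/(0.1547−0.065) = 81.1594
P₀ = V_3/(1+r)^3 = 81.1594/(1+0.1547)^3 = 52.7147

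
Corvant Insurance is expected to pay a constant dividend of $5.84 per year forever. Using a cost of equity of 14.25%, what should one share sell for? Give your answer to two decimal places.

$40.98

Zero-growth DDM (perpetuity): P₀ = D/r = 5.84 / 0.1425 = 40.9825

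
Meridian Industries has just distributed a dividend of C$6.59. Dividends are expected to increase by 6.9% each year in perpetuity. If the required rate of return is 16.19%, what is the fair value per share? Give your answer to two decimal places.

C$75.83

Gordon growth model: P₀ = D₁/(r − g). D₁ = 6.59 × (1 + 0.069) = 7.0447.
P₀ = 7.0447 / (0.1619 − 0.069) = 7.0447 / 0.0929 = 75.8311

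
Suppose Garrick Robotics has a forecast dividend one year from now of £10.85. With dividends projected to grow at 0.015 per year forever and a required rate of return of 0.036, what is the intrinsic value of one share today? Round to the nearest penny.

£516.67

Gordon growth model: P₀ = D₁/(r − g), with D₁ = 10.85 given directly.
P₀ = 10.8500 / (0.036 − 0.015) = 10.8500 / 0.021 = 516.6667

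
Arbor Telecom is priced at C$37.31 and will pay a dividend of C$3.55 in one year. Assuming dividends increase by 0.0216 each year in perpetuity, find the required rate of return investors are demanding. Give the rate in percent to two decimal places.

11.67%

Rearranging the constant-growth DDM: r = D₁/P₀ + g.
r = 3.5500 / 37.31 + 0.0216 = 0.09515 + 0.0216 = 0.11675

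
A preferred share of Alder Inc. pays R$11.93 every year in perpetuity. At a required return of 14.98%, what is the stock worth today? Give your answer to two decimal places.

Zero-growth DDM (perpetuity): P₀ = D/r = 11.93 / 0.1498 = 79.6395

R$79.64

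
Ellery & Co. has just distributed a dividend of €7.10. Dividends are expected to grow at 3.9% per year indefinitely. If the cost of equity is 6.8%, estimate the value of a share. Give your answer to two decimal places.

Gordon growth model: P₀ = D₁/(r − g). D₁ = 7.10 × (1 + 0.039) = 7.3769.
P₀ = 7.3769 / (0.068 − 0.039) = 7.3769 / 0.029 = 254.3759

€254.38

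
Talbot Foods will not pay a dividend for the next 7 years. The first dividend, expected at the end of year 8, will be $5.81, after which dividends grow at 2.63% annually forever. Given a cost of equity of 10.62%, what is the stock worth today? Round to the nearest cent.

$35.88

Deferred-dividend DDM. At t=7 the remaining stream is a growing perpetuity with first payment D_8 = 5.81.
V_7 = D_8/(r−g) = 5.81/(0.1062−0.0263) = 72.7159
P₀ = V_7/(1+r)^7 = 72.7159/(1+0.1062)^7 = 35.8752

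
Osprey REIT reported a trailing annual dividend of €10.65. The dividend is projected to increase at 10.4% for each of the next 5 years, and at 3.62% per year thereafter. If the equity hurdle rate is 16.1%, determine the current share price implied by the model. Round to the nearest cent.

€114.65

Two-stage DDM. Project D₁…D_5 at 0.104, terminal growth 0.0362, discount at r = 0.161.
D_1 = 11.7576
D_2 = 12.9804
D_3 = 14.3304
D_4 = 15.8207
D_5 = 17.4661
Terminal value at t=5: TV = D_6/(r−g) = 18.0983/(0.161−0.0362) = 145.0187
P₀ = 11.7576/(1+0.161)^1 + 12.9804/(1+0.161)^2 + 14.3304/(1+0.161)^3 + 15.8207/(1+0.161)^4 + 17.4661/(1+0.161)^5 + 145.0187/(1+0.161)^5 = 114.6503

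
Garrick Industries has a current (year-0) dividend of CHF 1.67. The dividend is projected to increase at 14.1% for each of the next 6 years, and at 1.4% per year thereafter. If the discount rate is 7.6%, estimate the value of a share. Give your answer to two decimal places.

CHF 51.20

Two-stage DDM. Project D₁…D_6 at 0.141, terminal growth 0.014, discount at r = 0.076.
D_1 = 1.9055
D_2 = 2.1741
D_3 = 2.4807
D_4 = 2.8305
D_5 = 3.2296
D_6 = 3.6849
Terminal value at t=6: TV = D_7/(r−g) = 3.7365/(0.076−0.014) = 60.2666
P₀ = 1.9055/(1+0.076)^1 + 2.1741/(1+0.076)^2 + 2.4807/(1+0.076)^3 + 2.8305/(1+0.076)^4 + 3.2296/(1+0.076)^5 + 3.6849/(1+0.076)^6 + 60.2666/(1+0.076)^6 = 51.1984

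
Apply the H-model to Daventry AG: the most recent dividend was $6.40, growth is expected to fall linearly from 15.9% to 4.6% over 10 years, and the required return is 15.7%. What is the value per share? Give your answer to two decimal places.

$92.89

H-model: P₀ = D₀[(1+g_L) + H(g_S−g_L)]/(r−g_L), with H = 10/2 = 5.
P₀ = 6.40 × [(1+0.046) + 5×(0.159−0.046)] / (0.157−0.046)
   = 6.40 × 1.6110 / 0.111 = 92.8865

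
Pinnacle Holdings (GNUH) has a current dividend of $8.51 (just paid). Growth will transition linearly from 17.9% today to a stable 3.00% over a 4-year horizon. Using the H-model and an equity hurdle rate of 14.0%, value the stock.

H-model: P₀ = D₀[(1+g_L) + H(g_S−g_L)]/(r−g_L), with H = 4/2 = 2.
P₀ = 8.51 × [(1+0.03) + 2×(0.179−0.03)] / (0.14−0.03)
   = 8.51 × 1.3280 / 0.11 = 102.7389

$102.74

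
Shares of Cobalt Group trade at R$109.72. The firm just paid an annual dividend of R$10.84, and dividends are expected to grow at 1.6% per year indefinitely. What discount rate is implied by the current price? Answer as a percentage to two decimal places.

Rearranging the constant-growth DDM: r = D₁/P₀ + g.
D₁ = 10.84 × (1 + 0.016) = 11.0134.
r = 11.0134 / 109.72 + 0.016 = 0.10038 + 0.016 = 0.11638

11.64%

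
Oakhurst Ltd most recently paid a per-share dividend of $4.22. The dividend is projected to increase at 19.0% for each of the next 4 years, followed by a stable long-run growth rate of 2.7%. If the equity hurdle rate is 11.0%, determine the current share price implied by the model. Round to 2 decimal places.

Two-stage DDM. Project D₁…D_4 at 0.19, terminal growth 0.027, discount at r = 0.11.
D_1 = 5.0218
D_2 = 5.9759
D_3 = 7.1114
D_4 = 8.4625
Terminal value at t=4: TV = D_5/(r−g) = 8.6910/(0.11−0.027) = 104.7111
P₀ = 5.0218/(1+0.11)^1 + 5.9759/(1+0.11)^2 + 7.1114/(1+0.11)^3 + 8.4625/(1+0.11)^4 + 104.7111/(1+0.11)^4 = 89.1251

$89.13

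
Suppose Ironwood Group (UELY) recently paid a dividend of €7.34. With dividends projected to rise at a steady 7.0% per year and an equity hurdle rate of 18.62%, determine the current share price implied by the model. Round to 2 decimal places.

Gordon growth model: P₀ = D₁/(r − g). D₁ = 7.34 × (1 + 0.07) = 7.8538.
P₀ = 7.8538 / (0.1862 − 0.07) = 7.8538 / 0.1162 = 67.5886

€67.59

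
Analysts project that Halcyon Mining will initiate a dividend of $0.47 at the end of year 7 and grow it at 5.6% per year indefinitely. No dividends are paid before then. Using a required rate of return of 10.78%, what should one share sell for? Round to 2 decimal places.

Deferred-dividend DDM. At t=6 the remaining stream is a growing perpetuity with first payment D_7 = 0.47.
V_6 = D_7/(r−g) = 0.47/(0.1078−0.056) = 9.0734
P₀ = V_6/(1+r)^6 = 9.0734/(1+0.1078)^6 = 4.9091

$4.91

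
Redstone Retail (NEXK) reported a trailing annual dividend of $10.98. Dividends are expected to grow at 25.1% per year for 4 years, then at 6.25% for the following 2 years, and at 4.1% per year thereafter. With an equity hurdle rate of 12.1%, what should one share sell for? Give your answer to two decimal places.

$288.73

Three-stage DDM. Project D₁…D_6; terminal Gordon value at t=6 with g = 0.041; discount at r = 0.121.
D_1 = 13.7360
D_2 = 17.1837
D_3 = 21.4968
D_4 = 26.8925
D_5 = 28.5733
D_6 = 30.3591
TV_6 = 31.6039/(0.121−0.041) = 395.0483
P₀ = Σ Dₜ/(1+r)ᵗ + TV_6/(1+r)^6 = 288.7323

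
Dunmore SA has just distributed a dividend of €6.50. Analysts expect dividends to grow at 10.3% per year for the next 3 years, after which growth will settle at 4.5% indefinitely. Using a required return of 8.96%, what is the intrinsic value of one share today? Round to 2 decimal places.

Two-stage DDM. Project D₁…D_3 at 0.103, terminal growth 0.045, discount at r = 0.0896.
D_1 = 7.1695
D_2 = 7.9080
D_3 = 8.7225
Terminal value at t=3: TV = D_4/(r−g) = 9.1150/(0.0896−0.045) = 204.3720
P₀ = 7.1695/(1+0.0896)^1 + 7.9080/(1+0.0896)^2 + 8.7225/(1+0.0896)^3 + 204.3720/(1+0.0896)^3 = 177.9701

€177.97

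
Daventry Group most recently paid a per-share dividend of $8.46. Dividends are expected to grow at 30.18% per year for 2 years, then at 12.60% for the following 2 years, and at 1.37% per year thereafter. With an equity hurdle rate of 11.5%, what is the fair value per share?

$162.51

Three-stage DDM. Project D₁…D_4; terminal Gordon value at t=4 with g = 0.0137; discount at r = 0.115.
D_1 = 11.0132
D_2 = 14.3370
D_3 = 16.1435
D_4 = 18.1776
TV_4 = 18.4266/(0.115−0.0137) = 181.9012
P₀ = Σ Dₜ/(1+r)ᵗ + TV_4/(1+r)^4 = 162.5052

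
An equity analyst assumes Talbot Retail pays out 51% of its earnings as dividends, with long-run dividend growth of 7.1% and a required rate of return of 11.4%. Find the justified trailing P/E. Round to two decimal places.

12.70

Justified trailing P/E = b(1+g)/(r−g) = 0.51×(1+0.071)/(0.114−0.071) = 12.7026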